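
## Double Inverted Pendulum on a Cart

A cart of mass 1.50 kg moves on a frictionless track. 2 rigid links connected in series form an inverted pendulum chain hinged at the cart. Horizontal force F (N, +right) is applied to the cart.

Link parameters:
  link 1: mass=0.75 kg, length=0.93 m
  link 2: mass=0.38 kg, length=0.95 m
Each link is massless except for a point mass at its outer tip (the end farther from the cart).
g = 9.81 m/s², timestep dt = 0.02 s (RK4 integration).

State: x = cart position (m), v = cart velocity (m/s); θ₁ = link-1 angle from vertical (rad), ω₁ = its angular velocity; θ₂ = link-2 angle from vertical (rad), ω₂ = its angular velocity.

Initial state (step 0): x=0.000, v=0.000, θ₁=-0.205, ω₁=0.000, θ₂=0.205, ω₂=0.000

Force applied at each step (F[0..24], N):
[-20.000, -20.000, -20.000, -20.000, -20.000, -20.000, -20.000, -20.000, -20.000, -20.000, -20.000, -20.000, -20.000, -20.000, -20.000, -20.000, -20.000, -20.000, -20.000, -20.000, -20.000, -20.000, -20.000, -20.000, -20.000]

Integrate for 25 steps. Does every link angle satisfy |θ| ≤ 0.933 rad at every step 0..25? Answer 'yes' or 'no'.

apply F[0]=-20.000 → step 1: x=-0.002, v=-0.233, θ₁=-0.203, ω₁=0.158, θ₂=0.206, ω₂=0.140
apply F[1]=-20.000 → step 2: x=-0.009, v=-0.466, θ₁=-0.199, ω₁=0.318, θ₂=0.211, ω₂=0.279
apply F[2]=-20.000 → step 3: x=-0.021, v=-0.701, θ₁=-0.191, ω₁=0.483, θ₂=0.218, ω₂=0.416
apply F[3]=-20.000 → step 4: x=-0.037, v=-0.939, θ₁=-0.179, ω₁=0.653, θ₂=0.227, ω₂=0.549
apply F[4]=-20.000 → step 5: x=-0.059, v=-1.179, θ₁=-0.164, ω₁=0.832, θ₂=0.239, ω₂=0.678
apply F[5]=-20.000 → step 6: x=-0.085, v=-1.422, θ₁=-0.146, ω₁=1.021, θ₂=0.254, ω₂=0.800
apply F[6]=-20.000 → step 7: x=-0.115, v=-1.670, θ₁=-0.124, ω₁=1.222, θ₂=0.271, ω₂=0.914
apply F[7]=-20.000 → step 8: x=-0.151, v=-1.922, θ₁=-0.097, ω₁=1.438, θ₂=0.291, ω₂=1.018
apply F[8]=-20.000 → step 9: x=-0.192, v=-2.180, θ₁=-0.066, ω₁=1.670, θ₂=0.312, ω₂=1.109
apply F[9]=-20.000 → step 10: x=-0.239, v=-2.441, θ₁=-0.030, ω₁=1.920, θ₂=0.335, ω₂=1.185
apply F[10]=-20.000 → step 11: x=-0.290, v=-2.707, θ₁=0.011, ω₁=2.188, θ₂=0.359, ω₂=1.244
apply F[11]=-20.000 → step 12: x=-0.347, v=-2.976, θ₁=0.058, ω₁=2.475, θ₂=0.385, ω₂=1.282
apply F[12]=-20.000 → step 13: x=-0.409, v=-3.244, θ₁=0.110, ω₁=2.779, θ₂=0.410, ω₂=1.298
apply F[13]=-20.000 → step 14: x=-0.477, v=-3.509, θ₁=0.169, ω₁=3.095, θ₂=0.436, ω₂=1.293
apply F[14]=-20.000 → step 15: x=-0.549, v=-3.766, θ₁=0.234, ω₁=3.419, θ₂=0.462, ω₂=1.268
apply F[15]=-20.000 → step 16: x=-0.627, v=-4.008, θ₁=0.306, ω₁=3.741, θ₂=0.487, ω₂=1.229
apply F[16]=-20.000 → step 17: x=-0.710, v=-4.229, θ₁=0.384, ω₁=4.052, θ₂=0.511, ω₂=1.185
apply F[17]=-20.000 → step 18: x=-0.796, v=-4.422, θ₁=0.468, ω₁=4.342, θ₂=0.534, ω₂=1.149
apply F[18]=-20.000 → step 19: x=-0.886, v=-4.582, θ₁=0.557, ω₁=4.601, θ₂=0.557, ω₂=1.134
apply F[19]=-20.000 → step 20: x=-0.979, v=-4.707, θ₁=0.651, ω₁=4.825, θ₂=0.580, ω₂=1.153
apply F[20]=-20.000 → step 21: x=-1.074, v=-4.797, θ₁=0.750, ω₁=5.012, θ₂=0.604, ω₂=1.216
apply F[21]=-20.000 → step 22: x=-1.171, v=-4.853, θ₁=0.852, ω₁=5.165, θ₂=0.629, ω₂=1.329
apply F[22]=-20.000 → step 23: x=-1.268, v=-4.879, θ₁=0.956, ω₁=5.290, θ₂=0.657, ω₂=1.495
apply F[23]=-20.000 → step 24: x=-1.366, v=-4.879, θ₁=1.063, ω₁=5.392, θ₂=0.689, ω₂=1.714
apply F[24]=-20.000 → step 25: x=-1.463, v=-4.856, θ₁=1.172, ω₁=5.476, θ₂=0.726, ω₂=1.985
Max |angle| over trajectory = 1.172 rad; bound = 0.933 → exceeded.

Answer: no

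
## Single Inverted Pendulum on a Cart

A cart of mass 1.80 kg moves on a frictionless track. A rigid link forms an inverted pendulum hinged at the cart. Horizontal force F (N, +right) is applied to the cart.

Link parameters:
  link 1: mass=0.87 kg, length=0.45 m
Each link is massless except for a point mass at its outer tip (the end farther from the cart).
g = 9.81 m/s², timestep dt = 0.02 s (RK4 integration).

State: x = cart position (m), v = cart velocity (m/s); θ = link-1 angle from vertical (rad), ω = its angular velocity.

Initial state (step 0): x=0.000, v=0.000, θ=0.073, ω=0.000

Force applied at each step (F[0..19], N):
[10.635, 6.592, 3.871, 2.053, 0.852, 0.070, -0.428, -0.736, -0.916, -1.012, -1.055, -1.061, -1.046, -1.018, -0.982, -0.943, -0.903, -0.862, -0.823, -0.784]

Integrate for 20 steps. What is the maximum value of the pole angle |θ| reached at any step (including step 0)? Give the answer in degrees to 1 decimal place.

Answer: 4.2°

Derivation:
apply F[0]=+10.635 → step 1: x=0.001, v=0.111, θ=0.071, ω=-0.215
apply F[1]=+6.592 → step 2: x=0.004, v=0.178, θ=0.065, ω=-0.333
apply F[2]=+3.871 → step 3: x=0.008, v=0.215, θ=0.058, ω=-0.388
apply F[3]=+2.053 → step 4: x=0.012, v=0.233, θ=0.050, ω=-0.404
apply F[4]=+0.852 → step 5: x=0.017, v=0.238, θ=0.042, ω=-0.395
apply F[5]=+0.070 → step 6: x=0.022, v=0.235, θ=0.035, ω=-0.372
apply F[6]=-0.428 → step 7: x=0.026, v=0.227, θ=0.028, ω=-0.341
apply F[7]=-0.736 → step 8: x=0.031, v=0.217, θ=0.021, ω=-0.307
apply F[8]=-0.916 → step 9: x=0.035, v=0.205, θ=0.015, ω=-0.273
apply F[9]=-1.012 → step 10: x=0.039, v=0.192, θ=0.010, ω=-0.240
apply F[10]=-1.055 → step 11: x=0.043, v=0.180, θ=0.006, ω=-0.209
apply F[11]=-1.061 → step 12: x=0.046, v=0.168, θ=0.002, ω=-0.180
apply F[12]=-1.046 → step 13: x=0.049, v=0.156, θ=-0.002, ω=-0.154
apply F[13]=-1.018 → step 14: x=0.053, v=0.145, θ=-0.004, ω=-0.131
apply F[14]=-0.982 → step 15: x=0.055, v=0.135, θ=-0.007, ω=-0.111
apply F[15]=-0.943 → step 16: x=0.058, v=0.125, θ=-0.009, ω=-0.093
apply F[16]=-0.903 → step 17: x=0.060, v=0.116, θ=-0.011, ω=-0.077
apply F[17]=-0.862 → step 18: x=0.063, v=0.107, θ=-0.012, ω=-0.063
apply F[18]=-0.823 → step 19: x=0.065, v=0.099, θ=-0.013, ω=-0.050
apply F[19]=-0.784 → step 20: x=0.067, v=0.092, θ=-0.014, ω=-0.040
Max |angle| over trajectory = 0.073 rad = 4.2°.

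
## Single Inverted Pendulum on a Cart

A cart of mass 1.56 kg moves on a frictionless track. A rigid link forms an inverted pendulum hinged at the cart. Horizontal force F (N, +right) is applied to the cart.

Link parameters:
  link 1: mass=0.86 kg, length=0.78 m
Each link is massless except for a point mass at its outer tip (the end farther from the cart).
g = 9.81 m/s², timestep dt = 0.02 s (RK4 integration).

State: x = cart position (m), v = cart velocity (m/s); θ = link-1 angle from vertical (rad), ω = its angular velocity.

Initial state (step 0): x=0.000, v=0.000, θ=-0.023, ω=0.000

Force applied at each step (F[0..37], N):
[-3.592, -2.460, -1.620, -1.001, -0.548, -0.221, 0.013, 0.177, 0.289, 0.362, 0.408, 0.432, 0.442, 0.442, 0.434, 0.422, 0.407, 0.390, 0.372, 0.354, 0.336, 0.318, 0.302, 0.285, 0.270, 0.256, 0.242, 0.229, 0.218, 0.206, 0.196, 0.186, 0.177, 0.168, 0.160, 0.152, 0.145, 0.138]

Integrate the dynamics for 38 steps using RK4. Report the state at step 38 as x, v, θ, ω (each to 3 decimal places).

apply F[0]=-3.592 → step 1: x=-0.000, v=-0.044, θ=-0.022, ω=0.050
apply F[1]=-2.460 → step 2: x=-0.002, v=-0.073, θ=-0.021, ω=0.082
apply F[2]=-1.620 → step 3: x=-0.003, v=-0.091, θ=-0.019, ω=0.101
apply F[3]=-1.001 → step 4: x=-0.005, v=-0.102, θ=-0.017, ω=0.110
apply F[4]=-0.548 → step 5: x=-0.007, v=-0.107, θ=-0.015, ω=0.113
apply F[5]=-0.221 → step 6: x=-0.009, v=-0.109, θ=-0.013, ω=0.111
apply F[6]=+0.013 → step 7: x=-0.012, v=-0.107, θ=-0.011, ω=0.106
apply F[7]=+0.177 → step 8: x=-0.014, v=-0.104, θ=-0.009, ω=0.099
apply F[8]=+0.289 → step 9: x=-0.016, v=-0.100, θ=-0.007, ω=0.092
apply F[9]=+0.362 → step 10: x=-0.018, v=-0.094, θ=-0.005, ω=0.084
apply F[10]=+0.408 → step 11: x=-0.020, v=-0.089, θ=-0.003, ω=0.075
apply F[11]=+0.432 → step 12: x=-0.021, v=-0.083, θ=-0.002, ω=0.067
apply F[12]=+0.442 → step 13: x=-0.023, v=-0.077, θ=-0.001, ω=0.059
apply F[13]=+0.442 → step 14: x=-0.024, v=-0.071, θ=0.000, ω=0.052
apply F[14]=+0.434 → step 15: x=-0.026, v=-0.066, θ=0.001, ω=0.045
apply F[15]=+0.422 → step 16: x=-0.027, v=-0.061, θ=0.002, ω=0.039
apply F[16]=+0.407 → step 17: x=-0.028, v=-0.056, θ=0.003, ω=0.034
apply F[17]=+0.390 → step 18: x=-0.029, v=-0.051, θ=0.004, ω=0.028
apply F[18]=+0.372 → step 19: x=-0.030, v=-0.047, θ=0.004, ω=0.024
apply F[19]=+0.354 → step 20: x=-0.031, v=-0.043, θ=0.005, ω=0.020
apply F[20]=+0.336 → step 21: x=-0.032, v=-0.039, θ=0.005, ω=0.016
apply F[21]=+0.318 → step 22: x=-0.033, v=-0.035, θ=0.005, ω=0.013
apply F[22]=+0.302 → step 23: x=-0.033, v=-0.032, θ=0.005, ω=0.010
apply F[23]=+0.285 → step 24: x=-0.034, v=-0.029, θ=0.006, ω=0.007
apply F[24]=+0.270 → step 25: x=-0.034, v=-0.026, θ=0.006, ω=0.005
apply F[25]=+0.256 → step 26: x=-0.035, v=-0.023, θ=0.006, ω=0.003
apply F[26]=+0.242 → step 27: x=-0.035, v=-0.021, θ=0.006, ω=0.002
apply F[27]=+0.229 → step 28: x=-0.036, v=-0.019, θ=0.006, ω=0.000
apply F[28]=+0.218 → step 29: x=-0.036, v=-0.017, θ=0.006, ω=-0.001
apply F[29]=+0.206 → step 30: x=-0.036, v=-0.015, θ=0.006, ω=-0.002
apply F[30]=+0.196 → step 31: x=-0.037, v=-0.013, θ=0.006, ω=-0.003
apply F[31]=+0.186 → step 32: x=-0.037, v=-0.011, θ=0.006, ω=-0.004
apply F[32]=+0.177 → step 33: x=-0.037, v=-0.009, θ=0.006, ω=-0.005
apply F[33]=+0.168 → step 34: x=-0.037, v=-0.008, θ=0.006, ω=-0.005
apply F[34]=+0.160 → step 35: x=-0.037, v=-0.006, θ=0.005, ω=-0.006
apply F[35]=+0.152 → step 36: x=-0.038, v=-0.005, θ=0.005, ω=-0.006
apply F[36]=+0.145 → step 37: x=-0.038, v=-0.004, θ=0.005, ω=-0.006
apply F[37]=+0.138 → step 38: x=-0.038, v=-0.002, θ=0.005, ω=-0.006

Answer: x=-0.038, v=-0.002, θ=0.005, ω=-0.006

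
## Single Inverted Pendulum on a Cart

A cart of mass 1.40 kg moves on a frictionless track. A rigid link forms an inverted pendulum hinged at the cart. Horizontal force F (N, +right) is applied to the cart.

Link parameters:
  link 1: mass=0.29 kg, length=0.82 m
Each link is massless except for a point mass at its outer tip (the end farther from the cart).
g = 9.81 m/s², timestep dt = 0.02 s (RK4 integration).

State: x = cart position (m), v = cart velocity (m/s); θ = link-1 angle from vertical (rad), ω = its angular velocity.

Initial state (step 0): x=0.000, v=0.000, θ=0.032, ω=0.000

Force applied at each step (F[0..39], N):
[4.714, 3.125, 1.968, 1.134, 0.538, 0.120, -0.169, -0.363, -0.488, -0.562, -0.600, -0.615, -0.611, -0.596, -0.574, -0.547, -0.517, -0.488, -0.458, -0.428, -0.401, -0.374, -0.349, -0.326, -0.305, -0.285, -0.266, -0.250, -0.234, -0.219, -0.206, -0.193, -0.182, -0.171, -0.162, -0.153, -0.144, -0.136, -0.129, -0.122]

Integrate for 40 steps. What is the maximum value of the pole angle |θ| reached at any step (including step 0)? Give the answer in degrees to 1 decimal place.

Answer: 1.8°

Derivation:
apply F[0]=+4.714 → step 1: x=0.001, v=0.066, θ=0.031, ω=-0.073
apply F[1]=+3.125 → step 2: x=0.002, v=0.109, θ=0.029, ω=-0.119
apply F[2]=+1.968 → step 3: x=0.005, v=0.136, θ=0.027, ω=-0.145
apply F[3]=+1.134 → step 4: x=0.008, v=0.152, θ=0.024, ω=-0.157
apply F[4]=+0.538 → step 5: x=0.011, v=0.158, θ=0.021, ω=-0.160
apply F[5]=+0.120 → step 6: x=0.014, v=0.159, θ=0.017, ω=-0.157
apply F[6]=-0.169 → step 7: x=0.017, v=0.156, θ=0.014, ω=-0.149
apply F[7]=-0.363 → step 8: x=0.020, v=0.151, θ=0.011, ω=-0.139
apply F[8]=-0.488 → step 9: x=0.023, v=0.143, θ=0.009, ω=-0.128
apply F[9]=-0.562 → step 10: x=0.026, v=0.135, θ=0.006, ω=-0.116
apply F[10]=-0.600 → step 11: x=0.029, v=0.126, θ=0.004, ω=-0.104
apply F[11]=-0.615 → step 12: x=0.031, v=0.117, θ=0.002, ω=-0.092
apply F[12]=-0.611 → step 13: x=0.033, v=0.108, θ=0.000, ω=-0.081
apply F[13]=-0.596 → step 14: x=0.035, v=0.100, θ=-0.001, ω=-0.071
apply F[14]=-0.574 → step 15: x=0.037, v=0.092, θ=-0.002, ω=-0.061
apply F[15]=-0.547 → step 16: x=0.039, v=0.084, θ=-0.004, ω=-0.053
apply F[16]=-0.517 → step 17: x=0.041, v=0.077, θ=-0.005, ω=-0.045
apply F[17]=-0.488 → step 18: x=0.042, v=0.070, θ=-0.005, ω=-0.038
apply F[18]=-0.458 → step 19: x=0.043, v=0.064, θ=-0.006, ω=-0.032
apply F[19]=-0.428 → step 20: x=0.045, v=0.058, θ=-0.007, ω=-0.026
apply F[20]=-0.401 → step 21: x=0.046, v=0.052, θ=-0.007, ω=-0.021
apply F[21]=-0.374 → step 22: x=0.047, v=0.047, θ=-0.007, ω=-0.017
apply F[22]=-0.349 → step 23: x=0.048, v=0.043, θ=-0.008, ω=-0.013
apply F[23]=-0.326 → step 24: x=0.048, v=0.038, θ=-0.008, ω=-0.009
apply F[24]=-0.305 → step 25: x=0.049, v=0.034, θ=-0.008, ω=-0.006
apply F[25]=-0.285 → step 26: x=0.050, v=0.031, θ=-0.008, ω=-0.004
apply F[26]=-0.266 → step 27: x=0.050, v=0.027, θ=-0.008, ω=-0.001
apply F[27]=-0.250 → step 28: x=0.051, v=0.024, θ=-0.008, ω=0.001
apply F[28]=-0.234 → step 29: x=0.051, v=0.021, θ=-0.008, ω=0.002
apply F[29]=-0.219 → step 30: x=0.052, v=0.018, θ=-0.008, ω=0.004
apply F[30]=-0.206 → step 31: x=0.052, v=0.015, θ=-0.008, ω=0.005
apply F[31]=-0.193 → step 32: x=0.052, v=0.013, θ=-0.008, ω=0.006
apply F[32]=-0.182 → step 33: x=0.053, v=0.011, θ=-0.008, ω=0.007
apply F[33]=-0.171 → step 34: x=0.053, v=0.009, θ=-0.008, ω=0.008
apply F[34]=-0.162 → step 35: x=0.053, v=0.007, θ=-0.008, ω=0.008
apply F[35]=-0.153 → step 36: x=0.053, v=0.005, θ=-0.007, ω=0.009
apply F[36]=-0.144 → step 37: x=0.053, v=0.003, θ=-0.007, ω=0.009
apply F[37]=-0.136 → step 38: x=0.053, v=0.001, θ=-0.007, ω=0.009
apply F[38]=-0.129 → step 39: x=0.053, v=-0.000, θ=-0.007, ω=0.010
apply F[39]=-0.122 → step 40: x=0.053, v=-0.002, θ=-0.007, ω=0.010
Max |angle| over trajectory = 0.032 rad = 1.8°.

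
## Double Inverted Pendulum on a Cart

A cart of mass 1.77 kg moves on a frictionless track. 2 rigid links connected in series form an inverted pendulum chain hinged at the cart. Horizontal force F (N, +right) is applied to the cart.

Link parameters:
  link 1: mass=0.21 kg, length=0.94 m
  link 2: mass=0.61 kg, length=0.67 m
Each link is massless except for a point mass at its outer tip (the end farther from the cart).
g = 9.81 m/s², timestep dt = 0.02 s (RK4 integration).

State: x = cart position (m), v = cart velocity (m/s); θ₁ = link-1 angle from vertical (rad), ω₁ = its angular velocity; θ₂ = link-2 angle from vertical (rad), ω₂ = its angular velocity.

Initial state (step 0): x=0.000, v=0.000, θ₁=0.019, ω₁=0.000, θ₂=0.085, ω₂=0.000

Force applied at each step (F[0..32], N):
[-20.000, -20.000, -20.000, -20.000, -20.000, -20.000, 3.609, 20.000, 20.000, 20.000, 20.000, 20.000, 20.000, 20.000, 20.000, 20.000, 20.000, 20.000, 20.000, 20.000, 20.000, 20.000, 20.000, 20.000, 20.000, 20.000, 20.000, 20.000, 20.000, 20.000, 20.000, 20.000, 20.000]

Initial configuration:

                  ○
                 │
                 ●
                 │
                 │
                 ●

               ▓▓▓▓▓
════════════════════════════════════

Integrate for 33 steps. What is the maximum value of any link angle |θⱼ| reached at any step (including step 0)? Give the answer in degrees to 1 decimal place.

Answer: 47.7°

Derivation:
apply F[0]=-20.000 → step 1: x=-0.002, v=-0.228, θ₁=0.021, ω₁=0.208, θ₂=0.086, ω₂=0.072
apply F[1]=-20.000 → step 2: x=-0.009, v=-0.456, θ₁=0.027, ω₁=0.420, θ₂=0.088, ω₂=0.140
apply F[2]=-20.000 → step 3: x=-0.021, v=-0.684, θ₁=0.038, ω₁=0.637, θ₂=0.091, ω₂=0.201
apply F[3]=-20.000 → step 4: x=-0.036, v=-0.914, θ₁=0.053, ω₁=0.865, θ₂=0.096, ω₂=0.250
apply F[4]=-20.000 → step 5: x=-0.057, v=-1.145, θ₁=0.073, ω₁=1.105, θ₂=0.101, ω₂=0.284
apply F[5]=-20.000 → step 6: x=-0.082, v=-1.376, θ₁=0.097, ω₁=1.359, θ₂=0.107, ω₂=0.301
apply F[6]=+3.609 → step 7: x=-0.109, v=-1.344, θ₁=0.124, ω₁=1.348, θ₂=0.113, ω₂=0.300
apply F[7]=+20.000 → step 8: x=-0.134, v=-1.130, θ₁=0.149, ω₁=1.164, θ₂=0.119, ω₂=0.277
apply F[8]=+20.000 → step 9: x=-0.155, v=-0.919, θ₁=0.171, ω₁=1.000, θ₂=0.124, ω₂=0.230
apply F[9]=+20.000 → step 10: x=-0.171, v=-0.711, θ₁=0.189, ω₁=0.855, θ₂=0.128, ω₂=0.163
apply F[10]=+20.000 → step 11: x=-0.183, v=-0.505, θ₁=0.205, ω₁=0.727, θ₂=0.130, ω₂=0.077
apply F[11]=+20.000 → step 12: x=-0.191, v=-0.300, θ₁=0.219, ω₁=0.614, θ₂=0.131, ω₂=-0.029
apply F[12]=+20.000 → step 13: x=-0.195, v=-0.098, θ₁=0.230, ω₁=0.515, θ₂=0.129, ω₂=-0.152
apply F[13]=+20.000 → step 14: x=-0.195, v=0.104, θ₁=0.239, ω₁=0.429, θ₂=0.125, ω₂=-0.293
apply F[14]=+20.000 → step 15: x=-0.191, v=0.305, θ₁=0.247, ω₁=0.356, θ₂=0.117, ω₂=-0.452
apply F[15]=+20.000 → step 16: x=-0.183, v=0.505, θ₁=0.254, ω₁=0.294, θ₂=0.107, ω₂=-0.631
apply F[16]=+20.000 → step 17: x=-0.171, v=0.706, θ₁=0.259, ω₁=0.245, θ₂=0.092, ω₂=-0.830
apply F[17]=+20.000 → step 18: x=-0.155, v=0.906, θ₁=0.263, ω₁=0.205, θ₂=0.073, ω₂=-1.049
apply F[18]=+20.000 → step 19: x=-0.135, v=1.107, θ₁=0.267, ω₁=0.175, θ₂=0.050, ω₂=-1.289
apply F[19]=+20.000 → step 20: x=-0.110, v=1.310, θ₁=0.271, ω₁=0.152, θ₂=0.021, ω₂=-1.549
apply F[20]=+20.000 → step 21: x=-0.082, v=1.513, θ₁=0.273, ω₁=0.132, θ₂=-0.012, ω₂=-1.825
apply F[21]=+20.000 → step 22: x=-0.050, v=1.719, θ₁=0.276, ω₁=0.112, θ₂=-0.052, ω₂=-2.113
apply F[22]=+20.000 → step 23: x=-0.013, v=1.926, θ₁=0.278, ω₁=0.084, θ₂=-0.097, ω₂=-2.407
apply F[23]=+20.000 → step 24: x=0.027, v=2.136, θ₁=0.279, ω₁=0.044, θ₂=-0.148, ω₂=-2.700
apply F[24]=+20.000 → step 25: x=0.072, v=2.347, θ₁=0.279, ω₁=-0.017, θ₂=-0.205, ω₂=-2.986
apply F[25]=+20.000 → step 26: x=0.121, v=2.561, θ₁=0.278, ω₁=-0.103, θ₂=-0.267, ω₂=-3.260
apply F[26]=+20.000 → step 27: x=0.174, v=2.777, θ₁=0.275, ω₁=-0.218, θ₂=-0.335, ω₂=-3.518
apply F[27]=+20.000 → step 28: x=0.232, v=2.994, θ₁=0.269, ω₁=-0.368, θ₂=-0.408, ω₂=-3.757
apply F[28]=+20.000 → step 29: x=0.294, v=3.213, θ₁=0.260, ω₁=-0.553, θ₂=-0.485, ω₂=-3.978
apply F[29]=+20.000 → step 30: x=0.361, v=3.433, θ₁=0.247, ω₁=-0.776, θ₂=-0.567, ω₂=-4.178
apply F[30]=+20.000 → step 31: x=0.432, v=3.655, θ₁=0.229, ω₁=-1.038, θ₂=-0.652, ω₂=-4.356
apply F[31]=+20.000 → step 32: x=0.507, v=3.878, θ₁=0.205, ω₁=-1.340, θ₂=-0.741, ω₂=-4.509
apply F[32]=+20.000 → step 33: x=0.587, v=4.101, θ₁=0.175, ω₁=-1.682, θ₂=-0.832, ω₂=-4.631
Max |angle| over trajectory = 0.832 rad = 47.7°.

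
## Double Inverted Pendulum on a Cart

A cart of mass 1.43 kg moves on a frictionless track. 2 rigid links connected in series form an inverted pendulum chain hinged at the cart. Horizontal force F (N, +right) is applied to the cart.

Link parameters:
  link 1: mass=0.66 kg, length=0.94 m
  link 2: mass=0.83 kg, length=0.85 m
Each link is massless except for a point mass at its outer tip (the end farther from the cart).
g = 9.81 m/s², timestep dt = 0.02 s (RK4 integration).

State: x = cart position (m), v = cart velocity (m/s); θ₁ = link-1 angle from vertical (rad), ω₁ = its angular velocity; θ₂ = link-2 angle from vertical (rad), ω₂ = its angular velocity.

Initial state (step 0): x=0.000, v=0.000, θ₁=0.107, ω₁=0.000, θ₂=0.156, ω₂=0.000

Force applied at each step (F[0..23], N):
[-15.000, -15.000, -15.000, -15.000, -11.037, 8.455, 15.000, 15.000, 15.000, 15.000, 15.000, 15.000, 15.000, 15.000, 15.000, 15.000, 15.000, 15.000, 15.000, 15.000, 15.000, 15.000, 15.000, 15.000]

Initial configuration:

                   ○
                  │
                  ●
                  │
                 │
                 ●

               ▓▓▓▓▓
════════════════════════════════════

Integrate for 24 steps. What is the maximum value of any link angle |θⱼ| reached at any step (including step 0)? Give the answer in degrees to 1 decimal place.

Answer: 27.7°

Derivation:
apply F[0]=-15.000 → step 1: x=-0.002, v=-0.229, θ₁=0.110, ω₁=0.254, θ₂=0.156, ω₂=0.022
apply F[1]=-15.000 → step 2: x=-0.009, v=-0.458, θ₁=0.117, ω₁=0.510, θ₂=0.157, ω₂=0.041
apply F[2]=-15.000 → step 3: x=-0.021, v=-0.688, θ₁=0.130, ω₁=0.771, θ₂=0.158, ω₂=0.055
apply F[3]=-15.000 → step 4: x=-0.037, v=-0.919, θ₁=0.148, ω₁=1.039, θ₂=0.159, ω₂=0.063
apply F[4]=-11.037 → step 5: x=-0.057, v=-1.097, θ₁=0.171, ω₁=1.259, θ₂=0.160, ω₂=0.063
apply F[5]=+8.455 → step 6: x=-0.078, v=-1.012, θ₁=0.196, ω₁=1.214, θ₂=0.161, ω₂=0.053
apply F[6]=+15.000 → step 7: x=-0.096, v=-0.846, θ₁=0.219, ω₁=1.096, θ₂=0.162, ω₂=0.028
apply F[7]=+15.000 → step 8: x=-0.112, v=-0.685, θ₁=0.240, ω₁=0.995, θ₂=0.163, ω₂=-0.008
apply F[8]=+15.000 → step 9: x=-0.124, v=-0.529, θ₁=0.259, ω₁=0.910, θ₂=0.162, ω₂=-0.057
apply F[9]=+15.000 → step 10: x=-0.133, v=-0.377, θ₁=0.276, ω₁=0.840, θ₂=0.160, ω₂=-0.116
apply F[10]=+15.000 → step 11: x=-0.139, v=-0.230, θ₁=0.292, ω₁=0.783, θ₂=0.157, ω₂=-0.187
apply F[11]=+15.000 → step 12: x=-0.142, v=-0.086, θ₁=0.308, ω₁=0.739, θ₂=0.153, ω₂=-0.269
apply F[12]=+15.000 → step 13: x=-0.142, v=0.056, θ₁=0.322, ω₁=0.706, θ₂=0.146, ω₂=-0.362
apply F[13]=+15.000 → step 14: x=-0.140, v=0.194, θ₁=0.336, ω₁=0.685, θ₂=0.138, ω₂=-0.465
apply F[14]=+15.000 → step 15: x=-0.135, v=0.331, θ₁=0.349, ω₁=0.674, θ₂=0.128, ω₂=-0.581
apply F[15]=+15.000 → step 16: x=-0.127, v=0.467, θ₁=0.363, ω₁=0.673, θ₂=0.115, ω₂=-0.707
apply F[16]=+15.000 → step 17: x=-0.116, v=0.601, θ₁=0.376, ω₁=0.681, θ₂=0.099, ω₂=-0.845
apply F[17]=+15.000 → step 18: x=-0.103, v=0.735, θ₁=0.390, ω₁=0.696, θ₂=0.081, ω₂=-0.995
apply F[18]=+15.000 → step 19: x=-0.087, v=0.869, θ₁=0.404, ω₁=0.719, θ₂=0.059, ω₂=-1.155
apply F[19]=+15.000 → step 20: x=-0.068, v=1.003, θ₁=0.419, ω₁=0.746, θ₂=0.035, ω₂=-1.326
apply F[20]=+15.000 → step 21: x=-0.047, v=1.139, θ₁=0.434, ω₁=0.777, θ₂=0.006, ω₂=-1.507
apply F[21]=+15.000 → step 22: x=-0.022, v=1.276, θ₁=0.450, ω₁=0.809, θ₂=-0.026, ω₂=-1.696
apply F[22]=+15.000 → step 23: x=0.005, v=1.415, θ₁=0.467, ω₁=0.839, θ₂=-0.062, ω₂=-1.892
apply F[23]=+15.000 → step 24: x=0.034, v=1.556, θ₁=0.484, ω₁=0.866, θ₂=-0.101, ω₂=-2.093
Max |angle| over trajectory = 0.484 rad = 27.7°.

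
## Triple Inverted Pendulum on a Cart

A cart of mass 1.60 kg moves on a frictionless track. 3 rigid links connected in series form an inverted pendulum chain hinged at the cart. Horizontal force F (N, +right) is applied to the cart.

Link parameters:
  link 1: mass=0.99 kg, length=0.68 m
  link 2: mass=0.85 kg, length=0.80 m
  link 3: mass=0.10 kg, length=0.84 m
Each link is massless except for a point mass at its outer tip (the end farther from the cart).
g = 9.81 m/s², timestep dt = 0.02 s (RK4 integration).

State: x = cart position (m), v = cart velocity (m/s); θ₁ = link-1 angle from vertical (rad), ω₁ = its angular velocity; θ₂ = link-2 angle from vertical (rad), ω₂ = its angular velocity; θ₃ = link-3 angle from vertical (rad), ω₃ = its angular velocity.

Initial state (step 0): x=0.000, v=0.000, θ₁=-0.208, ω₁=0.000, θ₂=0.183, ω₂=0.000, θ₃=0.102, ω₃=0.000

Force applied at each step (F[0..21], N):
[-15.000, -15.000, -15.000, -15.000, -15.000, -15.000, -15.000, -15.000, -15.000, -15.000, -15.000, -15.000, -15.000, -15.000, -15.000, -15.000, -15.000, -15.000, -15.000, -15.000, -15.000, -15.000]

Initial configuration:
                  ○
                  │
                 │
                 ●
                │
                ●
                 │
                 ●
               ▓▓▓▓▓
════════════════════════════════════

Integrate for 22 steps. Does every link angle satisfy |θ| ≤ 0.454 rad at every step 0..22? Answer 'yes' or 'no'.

Answer: no

Derivation:
apply F[0]=-15.000 → step 1: x=-0.001, v=-0.139, θ₁=-0.208, ω₁=0.044, θ₂=0.185, ω₂=0.183, θ₃=0.102, ω₃=-0.019
apply F[1]=-15.000 → step 2: x=-0.006, v=-0.279, θ₁=-0.206, ω₁=0.090, θ₂=0.190, ω₂=0.366, θ₃=0.101, ω₃=-0.040
apply F[2]=-15.000 → step 3: x=-0.013, v=-0.419, θ₁=-0.204, ω₁=0.137, θ₂=0.199, ω₂=0.551, θ₃=0.100, ω₃=-0.061
apply F[3]=-15.000 → step 4: x=-0.022, v=-0.560, θ₁=-0.201, ω₁=0.188, θ₂=0.212, ω₂=0.737, θ₃=0.099, ω₃=-0.085
apply F[4]=-15.000 → step 5: x=-0.035, v=-0.704, θ₁=-0.196, ω₁=0.244, θ₂=0.229, ω₂=0.925, θ₃=0.097, ω₃=-0.112
apply F[5]=-15.000 → step 6: x=-0.050, v=-0.849, θ₁=-0.191, ω₁=0.305, θ₂=0.249, ω₂=1.114, θ₃=0.094, ω₃=-0.141
apply F[6]=-15.000 → step 7: x=-0.069, v=-0.996, θ₁=-0.184, ω₁=0.375, θ₂=0.274, ω₂=1.305, θ₃=0.091, ω₃=-0.174
apply F[7]=-15.000 → step 8: x=-0.090, v=-1.147, θ₁=-0.176, ω₁=0.455, θ₂=0.302, ω₂=1.497, θ₃=0.087, ω₃=-0.210
apply F[8]=-15.000 → step 9: x=-0.115, v=-1.301, θ₁=-0.166, ω₁=0.547, θ₂=0.333, ω₂=1.689, θ₃=0.083, ω₃=-0.247
apply F[9]=-15.000 → step 10: x=-0.142, v=-1.458, θ₁=-0.154, ω₁=0.654, θ₂=0.369, ω₂=1.880, θ₃=0.077, ω₃=-0.286
apply F[10]=-15.000 → step 11: x=-0.173, v=-1.619, θ₁=-0.140, ω₁=0.779, θ₂=0.409, ω₂=2.068, θ₃=0.071, ω₃=-0.325
apply F[11]=-15.000 → step 12: x=-0.207, v=-1.785, θ₁=-0.123, ω₁=0.924, θ₂=0.452, ω₂=2.250, θ₃=0.064, ω₃=-0.361
apply F[12]=-15.000 → step 13: x=-0.245, v=-1.955, θ₁=-0.102, ω₁=1.094, θ₂=0.499, ω₂=2.426, θ₃=0.057, ω₃=-0.393
apply F[13]=-15.000 → step 14: x=-0.285, v=-2.130, θ₁=-0.079, ω₁=1.290, θ₂=0.549, ω₂=2.590, θ₃=0.049, ω₃=-0.418
apply F[14]=-15.000 → step 15: x=-0.330, v=-2.309, θ₁=-0.051, ω₁=1.515, θ₂=0.602, ω₂=2.739, θ₃=0.040, ω₃=-0.433
apply F[15]=-15.000 → step 16: x=-0.378, v=-2.493, θ₁=-0.018, ω₁=1.773, θ₂=0.658, ω₂=2.868, θ₃=0.031, ω₃=-0.436
apply F[16]=-15.000 → step 17: x=-0.430, v=-2.681, θ₁=0.020, ω₁=2.064, θ₂=0.717, ω₂=2.973, θ₃=0.023, ω₃=-0.422
apply F[17]=-15.000 → step 18: x=-0.485, v=-2.871, θ₁=0.065, ω₁=2.388, θ₂=0.777, ω₂=3.046, θ₃=0.015, ω₃=-0.389
apply F[18]=-15.000 → step 19: x=-0.544, v=-3.061, θ₁=0.116, ω₁=2.745, θ₂=0.838, ω₂=3.080, θ₃=0.007, ω₃=-0.335
apply F[19]=-15.000 → step 20: x=-0.607, v=-3.248, θ₁=0.175, ω₁=3.131, θ₂=0.900, ω₂=3.070, θ₃=0.001, ω₃=-0.257
apply F[20]=-15.000 → step 21: x=-0.674, v=-3.426, θ₁=0.242, ω₁=3.538, θ₂=0.961, ω₂=3.008, θ₃=-0.003, ω₃=-0.153
apply F[21]=-15.000 → step 22: x=-0.744, v=-3.591, θ₁=0.317, ω₁=3.959, θ₂=1.020, ω₂=2.892, θ₃=-0.004, ω₃=-0.022
Max |angle| over trajectory = 1.020 rad; bound = 0.454 → exceeded.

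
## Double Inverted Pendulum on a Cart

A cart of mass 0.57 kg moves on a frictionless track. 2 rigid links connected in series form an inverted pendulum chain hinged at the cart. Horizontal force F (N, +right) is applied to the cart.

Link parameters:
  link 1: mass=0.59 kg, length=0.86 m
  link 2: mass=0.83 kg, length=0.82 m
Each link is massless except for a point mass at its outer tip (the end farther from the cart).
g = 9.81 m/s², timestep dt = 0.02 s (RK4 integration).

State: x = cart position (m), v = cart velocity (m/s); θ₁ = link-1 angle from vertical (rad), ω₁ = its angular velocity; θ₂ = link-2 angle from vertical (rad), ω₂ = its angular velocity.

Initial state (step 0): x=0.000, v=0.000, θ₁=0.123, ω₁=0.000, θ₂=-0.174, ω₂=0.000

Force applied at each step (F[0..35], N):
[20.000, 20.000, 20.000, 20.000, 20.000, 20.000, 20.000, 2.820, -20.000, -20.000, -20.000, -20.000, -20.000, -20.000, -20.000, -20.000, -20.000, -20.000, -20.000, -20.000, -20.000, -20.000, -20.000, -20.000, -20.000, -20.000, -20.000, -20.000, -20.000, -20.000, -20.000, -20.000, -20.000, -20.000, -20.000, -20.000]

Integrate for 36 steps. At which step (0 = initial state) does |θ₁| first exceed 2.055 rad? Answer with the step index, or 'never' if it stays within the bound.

Answer: 33

Derivation:
apply F[0]=+20.000 → step 1: x=0.006, v=0.630, θ₁=0.117, ω₁=-0.590, θ₂=-0.176, ω₂=-0.205
apply F[1]=+20.000 → step 2: x=0.025, v=1.270, θ₁=0.099, ω₁=-1.206, θ₂=-0.182, ω₂=-0.392
apply F[2]=+20.000 → step 3: x=0.057, v=1.932, θ₁=0.069, ω₁=-1.873, θ₂=-0.192, ω₂=-0.541
apply F[3]=+20.000 → step 4: x=0.103, v=2.618, θ₁=0.024, ω₁=-2.611, θ₂=-0.203, ω₂=-0.633
apply F[4]=+20.000 → step 5: x=0.162, v=3.318, θ₁=-0.036, ω₁=-3.417, θ₂=-0.216, ω₂=-0.652
apply F[5]=+20.000 → step 6: x=0.235, v=3.998, θ₁=-0.113, ω₁=-4.247, θ₂=-0.229, ω₂=-0.607
apply F[6]=+20.000 → step 7: x=0.321, v=4.591, θ₁=-0.206, ω₁=-4.996, θ₂=-0.241, ω₂=-0.550
apply F[7]=+2.820 → step 8: x=0.413, v=4.544, θ₁=-0.306, ω₁=-4.998, θ₂=-0.251, ω₂=-0.556
apply F[8]=-20.000 → step 9: x=0.497, v=3.876, θ₁=-0.399, ω₁=-4.355, θ₂=-0.263, ω₂=-0.543
apply F[9]=-20.000 → step 10: x=0.569, v=3.305, θ₁=-0.481, ω₁=-3.885, θ₂=-0.273, ω₂=-0.481
apply F[10]=-20.000 → step 11: x=0.630, v=2.807, θ₁=-0.555, ω₁=-3.558, θ₂=-0.281, ω₂=-0.365
apply F[11]=-20.000 → step 12: x=0.681, v=2.360, θ₁=-0.624, ω₁=-3.338, θ₂=-0.287, ω₂=-0.202
apply F[12]=-20.000 → step 13: x=0.724, v=1.947, θ₁=-0.689, ω₁=-3.201, θ₂=-0.289, ω₂=-0.002
apply F[13]=-20.000 → step 14: x=0.759, v=1.554, θ₁=-0.753, ω₁=-3.126, θ₂=-0.287, ω₂=0.229
apply F[14]=-20.000 → step 15: x=0.786, v=1.173, θ₁=-0.815, ω₁=-3.097, θ₂=-0.280, ω₂=0.485
apply F[15]=-20.000 → step 16: x=0.806, v=0.794, θ₁=-0.877, ω₁=-3.103, θ₂=-0.267, ω₂=0.761
apply F[16]=-20.000 → step 17: x=0.818, v=0.414, θ₁=-0.939, ω₁=-3.133, θ₂=-0.249, ω₂=1.051
apply F[17]=-20.000 → step 18: x=0.823, v=0.026, θ₁=-1.002, ω₁=-3.180, θ₂=-0.225, ω₂=1.351
apply F[18]=-20.000 → step 19: x=0.819, v=-0.371, θ₁=-1.066, ω₁=-3.238, θ₂=-0.195, ω₂=1.657
apply F[19]=-20.000 → step 20: x=0.808, v=-0.779, θ₁=-1.132, ω₁=-3.300, θ₂=-0.159, ω₂=1.965
apply F[20]=-20.000 → step 21: x=0.788, v=-1.199, θ₁=-1.198, ω₁=-3.363, θ₂=-0.117, ω₂=2.275
apply F[21]=-20.000 → step 22: x=0.760, v=-1.630, θ₁=-1.266, ω₁=-3.424, θ₂=-0.068, ω₂=2.582
apply F[22]=-20.000 → step 23: x=0.723, v=-2.069, θ₁=-1.335, ω₁=-3.480, θ₂=-0.013, ω₂=2.888
apply F[23]=-20.000 → step 24: x=0.677, v=-2.514, θ₁=-1.405, ω₁=-3.530, θ₂=0.047, ω₂=3.191
apply F[24]=-20.000 → step 25: x=0.622, v=-2.962, θ₁=-1.476, ω₁=-3.573, θ₂=0.114, ω₂=3.492
apply F[25]=-20.000 → step 26: x=0.558, v=-3.407, θ₁=-1.548, ω₁=-3.608, θ₂=0.187, ω₂=3.793
apply F[26]=-20.000 → step 27: x=0.486, v=-3.846, θ₁=-1.621, ω₁=-3.635, θ₂=0.266, ω₂=4.094
apply F[27]=-20.000 → step 28: x=0.405, v=-4.271, θ₁=-1.694, ω₁=-3.655, θ₂=0.351, ω₂=4.396
apply F[28]=-20.000 → step 29: x=0.315, v=-4.676, θ₁=-1.767, ω₁=-3.671, θ₂=0.442, ω₂=4.696
apply F[29]=-20.000 → step 30: x=0.218, v=-5.055, θ₁=-1.840, ω₁=-3.691, θ₂=0.539, ω₂=4.989
apply F[30]=-20.000 → step 31: x=0.113, v=-5.401, θ₁=-1.915, ω₁=-3.728, θ₂=0.641, ω₂=5.263
apply F[31]=-20.000 → step 32: x=0.002, v=-5.716, θ₁=-1.990, ω₁=-3.810, θ₂=0.749, ω₂=5.495
apply F[32]=-20.000 → step 33: x=-0.115, v=-6.014, θ₁=-2.067, ω₁=-3.977, θ₂=0.860, ω₂=5.655
apply F[33]=-20.000 → step 34: x=-0.239, v=-6.328, θ₁=-2.150, ω₁=-4.284, θ₂=0.974, ω₂=5.717
apply F[34]=-20.000 → step 35: x=-0.369, v=-6.714, θ₁=-2.240, ω₁=-4.782, θ₂=1.089, ω₂=5.681
apply F[35]=-20.000 → step 36: x=-0.508, v=-7.239, θ₁=-2.343, ω₁=-5.499, θ₂=1.201, ω₂=5.606
|θ₁| = 2.067 > 2.055 first at step 33.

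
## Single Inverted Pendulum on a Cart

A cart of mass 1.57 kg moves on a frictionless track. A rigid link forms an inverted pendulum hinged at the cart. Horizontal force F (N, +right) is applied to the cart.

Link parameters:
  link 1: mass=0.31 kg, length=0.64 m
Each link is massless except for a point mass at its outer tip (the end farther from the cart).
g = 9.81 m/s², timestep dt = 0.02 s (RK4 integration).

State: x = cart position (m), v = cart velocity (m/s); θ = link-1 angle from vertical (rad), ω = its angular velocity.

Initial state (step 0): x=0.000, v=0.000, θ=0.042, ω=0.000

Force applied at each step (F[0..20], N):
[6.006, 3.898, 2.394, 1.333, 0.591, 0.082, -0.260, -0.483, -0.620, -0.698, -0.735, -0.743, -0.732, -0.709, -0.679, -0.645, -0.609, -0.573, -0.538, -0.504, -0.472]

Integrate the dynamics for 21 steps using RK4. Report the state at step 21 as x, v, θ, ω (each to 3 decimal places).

Answer: x=0.050, v=0.059, θ=-0.009, ω=-0.023

Derivation:
apply F[0]=+6.006 → step 1: x=0.001, v=0.075, θ=0.041, ω=-0.104
apply F[1]=+3.898 → step 2: x=0.003, v=0.123, θ=0.038, ω=-0.167
apply F[2]=+2.394 → step 3: x=0.005, v=0.152, θ=0.035, ω=-0.201
apply F[3]=+1.333 → step 4: x=0.009, v=0.168, θ=0.030, ω=-0.216
apply F[4]=+0.591 → step 5: x=0.012, v=0.174, θ=0.026, ω=-0.217
apply F[5]=+0.082 → step 6: x=0.016, v=0.174, θ=0.022, ω=-0.210
apply F[6]=-0.260 → step 7: x=0.019, v=0.170, θ=0.018, ω=-0.198
apply F[7]=-0.483 → step 8: x=0.022, v=0.164, θ=0.014, ω=-0.182
apply F[8]=-0.620 → step 9: x=0.026, v=0.155, θ=0.010, ω=-0.166
apply F[9]=-0.698 → step 10: x=0.029, v=0.146, θ=0.007, ω=-0.148
apply F[10]=-0.735 → step 11: x=0.031, v=0.136, θ=0.005, ω=-0.132
apply F[11]=-0.743 → step 12: x=0.034, v=0.127, θ=0.002, ω=-0.116
apply F[12]=-0.732 → step 13: x=0.036, v=0.117, θ=-0.000, ω=-0.101
apply F[13]=-0.709 → step 14: x=0.039, v=0.108, θ=-0.002, ω=-0.087
apply F[14]=-0.679 → step 15: x=0.041, v=0.100, θ=-0.004, ω=-0.074
apply F[15]=-0.645 → step 16: x=0.043, v=0.092, θ=-0.005, ω=-0.063
apply F[16]=-0.609 → step 17: x=0.044, v=0.084, θ=-0.006, ω=-0.053
apply F[17]=-0.573 → step 18: x=0.046, v=0.077, θ=-0.007, ω=-0.044
apply F[18]=-0.538 → step 19: x=0.048, v=0.071, θ=-0.008, ω=-0.036
apply F[19]=-0.504 → step 20: x=0.049, v=0.065, θ=-0.009, ω=-0.029
apply F[20]=-0.472 → step 21: x=0.050, v=0.059, θ=-0.009, ω=-0.023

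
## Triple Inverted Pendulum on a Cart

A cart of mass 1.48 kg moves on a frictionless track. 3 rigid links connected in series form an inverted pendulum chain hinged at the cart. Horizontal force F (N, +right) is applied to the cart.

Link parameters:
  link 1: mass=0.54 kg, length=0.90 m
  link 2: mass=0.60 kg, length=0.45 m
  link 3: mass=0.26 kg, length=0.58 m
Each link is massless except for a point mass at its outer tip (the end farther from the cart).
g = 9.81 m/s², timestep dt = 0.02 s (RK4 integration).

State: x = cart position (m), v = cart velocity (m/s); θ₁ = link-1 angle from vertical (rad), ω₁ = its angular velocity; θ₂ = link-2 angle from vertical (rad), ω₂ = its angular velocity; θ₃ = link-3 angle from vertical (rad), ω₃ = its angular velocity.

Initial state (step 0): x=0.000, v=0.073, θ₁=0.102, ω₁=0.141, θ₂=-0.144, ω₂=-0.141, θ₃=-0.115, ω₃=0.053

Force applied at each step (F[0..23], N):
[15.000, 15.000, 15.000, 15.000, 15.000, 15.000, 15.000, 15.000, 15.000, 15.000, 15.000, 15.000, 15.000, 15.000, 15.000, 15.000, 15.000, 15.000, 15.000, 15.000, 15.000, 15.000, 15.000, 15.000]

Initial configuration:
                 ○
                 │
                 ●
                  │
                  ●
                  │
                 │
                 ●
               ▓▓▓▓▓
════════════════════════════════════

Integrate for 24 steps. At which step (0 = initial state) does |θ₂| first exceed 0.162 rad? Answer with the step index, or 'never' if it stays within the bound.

apply F[0]=+15.000 → step 1: x=0.003, v=0.257, θ₁=0.104, ω₁=0.043, θ₂=-0.150, ω₂=-0.423, θ₃=-0.114, ω₃=0.068
apply F[1]=+15.000 → step 2: x=0.010, v=0.441, θ₁=0.104, ω₁=-0.054, θ₂=-0.161, ω₂=-0.714, θ₃=-0.112, ω₃=0.087
apply F[2]=+15.000 → step 3: x=0.021, v=0.625, θ₁=0.102, ω₁=-0.151, θ₂=-0.178, ω₂=-1.015, θ₃=-0.110, ω₃=0.112
apply F[3]=+15.000 → step 4: x=0.035, v=0.811, θ₁=0.098, ω₁=-0.249, θ₂=-0.202, ω₂=-1.327, θ₃=-0.108, ω₃=0.146
apply F[4]=+15.000 → step 5: x=0.053, v=0.998, θ₁=0.092, ω₁=-0.351, θ₂=-0.231, ω₂=-1.649, θ₃=-0.104, ω₃=0.188
apply F[5]=+15.000 → step 6: x=0.075, v=1.187, θ₁=0.084, ω₁=-0.458, θ₂=-0.268, ω₂=-1.978, θ₃=-0.100, ω₃=0.239
apply F[6]=+15.000 → step 7: x=0.101, v=1.379, θ₁=0.073, ω₁=-0.575, θ₂=-0.311, ω₂=-2.310, θ₃=-0.095, ω₃=0.297
apply F[7]=+15.000 → step 8: x=0.130, v=1.573, θ₁=0.061, ω₁=-0.705, θ₂=-0.360, ω₂=-2.638, θ₃=-0.088, ω₃=0.358
apply F[8]=+15.000 → step 9: x=0.164, v=1.769, θ₁=0.045, ω₁=-0.851, θ₂=-0.416, ω₂=-2.953, θ₃=-0.080, ω₃=0.416
apply F[9]=+15.000 → step 10: x=0.201, v=1.968, θ₁=0.026, ω₁=-1.019, θ₂=-0.478, ω₂=-3.246, θ₃=-0.072, ω₃=0.466
apply F[10]=+15.000 → step 11: x=0.243, v=2.170, θ₁=0.004, ω₁=-1.209, θ₂=-0.546, ω₂=-3.507, θ₃=-0.062, ω₃=0.501
apply F[11]=+15.000 → step 12: x=0.288, v=2.373, θ₁=-0.022, ω₁=-1.426, θ₂=-0.618, ω₂=-3.726, θ₃=-0.052, ω₃=0.516
apply F[12]=+15.000 → step 13: x=0.337, v=2.578, θ₁=-0.053, ω₁=-1.669, θ₂=-0.694, ω₂=-3.895, θ₃=-0.041, ω₃=0.504
apply F[13]=+15.000 → step 14: x=0.391, v=2.783, θ₁=-0.089, ω₁=-1.939, θ₂=-0.773, ω₂=-4.006, θ₃=-0.032, ω₃=0.464
apply F[14]=+15.000 → step 15: x=0.449, v=2.987, θ₁=-0.131, ω₁=-2.234, θ₂=-0.854, ω₂=-4.052, θ₃=-0.023, ω₃=0.395
apply F[15]=+15.000 → step 16: x=0.511, v=3.190, θ₁=-0.179, ω₁=-2.553, θ₂=-0.935, ω₂=-4.024, θ₃=-0.016, ω₃=0.296
apply F[16]=+15.000 → step 17: x=0.576, v=3.388, θ₁=-0.233, ω₁=-2.890, θ₂=-1.015, ω₂=-3.913, θ₃=-0.011, ω₃=0.169
apply F[17]=+15.000 → step 18: x=0.646, v=3.580, θ₁=-0.294, ω₁=-3.243, θ₂=-1.091, ω₂=-3.709, θ₃=-0.010, ω₃=0.016
apply F[18]=+15.000 → step 19: x=0.719, v=3.763, θ₁=-0.363, ω₁=-3.606, θ₂=-1.162, ω₂=-3.403, θ₃=-0.011, ω₃=-0.162
apply F[19]=+15.000 → step 20: x=0.796, v=3.931, θ₁=-0.439, ω₁=-3.975, θ₂=-1.226, ω₂=-2.989, θ₃=-0.016, ω₃=-0.364
apply F[20]=+15.000 → step 21: x=0.877, v=4.080, θ₁=-0.522, ω₁=-4.345, θ₂=-1.281, ω₂=-2.461, θ₃=-0.026, ω₃=-0.596
apply F[21]=+15.000 → step 22: x=0.959, v=4.203, θ₁=-0.612, ω₁=-4.714, θ₂=-1.324, ω₂=-1.821, θ₃=-0.040, ω₃=-0.867
apply F[22]=+15.000 → step 23: x=1.044, v=4.293, θ₁=-0.710, ω₁=-5.080, θ₂=-1.353, ω₂=-1.077, θ₃=-0.061, ω₃=-1.194
apply F[23]=+15.000 → step 24: x=1.131, v=4.340, θ₁=-0.816, ω₁=-5.440, θ₂=-1.367, ω₂=-0.249, θ₃=-0.089, ω₃=-1.603
|θ₂| = 0.178 > 0.162 first at step 3.

Answer: 3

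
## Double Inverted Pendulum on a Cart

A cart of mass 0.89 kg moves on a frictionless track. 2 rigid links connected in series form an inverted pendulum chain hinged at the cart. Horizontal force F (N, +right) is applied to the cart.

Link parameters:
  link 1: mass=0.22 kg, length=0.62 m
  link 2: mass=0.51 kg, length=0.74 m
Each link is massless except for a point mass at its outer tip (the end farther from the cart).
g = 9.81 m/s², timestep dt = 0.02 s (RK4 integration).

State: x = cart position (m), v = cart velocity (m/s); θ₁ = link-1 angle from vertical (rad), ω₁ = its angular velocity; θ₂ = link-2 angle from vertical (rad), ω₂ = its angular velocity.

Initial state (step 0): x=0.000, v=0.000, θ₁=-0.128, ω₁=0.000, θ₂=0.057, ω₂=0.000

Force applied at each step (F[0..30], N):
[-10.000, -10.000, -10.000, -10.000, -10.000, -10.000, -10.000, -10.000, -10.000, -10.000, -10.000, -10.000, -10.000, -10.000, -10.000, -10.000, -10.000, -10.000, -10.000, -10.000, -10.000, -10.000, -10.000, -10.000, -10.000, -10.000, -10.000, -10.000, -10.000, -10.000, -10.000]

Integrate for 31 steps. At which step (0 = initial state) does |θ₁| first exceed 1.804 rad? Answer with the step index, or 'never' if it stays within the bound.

apply F[0]=-10.000 → step 1: x=-0.002, v=-0.203, θ₁=-0.127, ω₁=0.147, θ₂=0.059, ω₂=0.169
apply F[1]=-10.000 → step 2: x=-0.008, v=-0.407, θ₁=-0.122, ω₁=0.297, θ₂=0.064, ω₂=0.336
apply F[2]=-10.000 → step 3: x=-0.018, v=-0.613, θ₁=-0.115, ω₁=0.453, θ₂=0.072, ω₂=0.502
apply F[3]=-10.000 → step 4: x=-0.033, v=-0.820, θ₁=-0.104, ω₁=0.619, θ₂=0.084, ω₂=0.665
apply F[4]=-10.000 → step 5: x=-0.051, v=-1.030, θ₁=-0.090, ω₁=0.797, θ₂=0.099, ω₂=0.823
apply F[5]=-10.000 → step 6: x=-0.074, v=-1.243, θ₁=-0.072, ω₁=0.992, θ₂=0.117, ω₂=0.974
apply F[6]=-10.000 → step 7: x=-0.101, v=-1.459, θ₁=-0.050, ω₁=1.208, θ₂=0.138, ω₂=1.116
apply F[7]=-10.000 → step 8: x=-0.132, v=-1.679, θ₁=-0.023, ω₁=1.449, θ₂=0.161, ω₂=1.245
apply F[8]=-10.000 → step 9: x=-0.168, v=-1.902, θ₁=0.008, ω₁=1.720, θ₂=0.187, ω₂=1.358
apply F[9]=-10.000 → step 10: x=-0.208, v=-2.130, θ₁=0.046, ω₁=2.024, θ₂=0.215, ω₂=1.451
apply F[10]=-10.000 → step 11: x=-0.253, v=-2.359, θ₁=0.089, ω₁=2.365, θ₂=0.245, ω₂=1.518
apply F[11]=-10.000 → step 12: x=-0.303, v=-2.590, θ₁=0.140, ω₁=2.743, θ₂=0.276, ω₂=1.558
apply F[12]=-10.000 → step 13: x=-0.357, v=-2.817, θ₁=0.199, ω₁=3.153, θ₂=0.307, ω₂=1.570
apply F[13]=-10.000 → step 14: x=-0.415, v=-3.037, θ₁=0.267, ω₁=3.583, θ₂=0.339, ω₂=1.561
apply F[14]=-10.000 → step 15: x=-0.478, v=-3.242, θ₁=0.343, ω₁=4.009, θ₂=0.370, ω₂=1.544
apply F[15]=-10.000 → step 16: x=-0.545, v=-3.426, θ₁=0.427, ω₁=4.403, θ₂=0.400, ω₂=1.544
apply F[16]=-10.000 → step 17: x=-0.615, v=-3.584, θ₁=0.518, ω₁=4.732, θ₂=0.432, ω₂=1.591
apply F[17]=-10.000 → step 18: x=-0.688, v=-3.713, θ₁=0.616, ω₁=4.976, θ₂=0.465, ω₂=1.706
apply F[18]=-10.000 → step 19: x=-0.763, v=-3.815, θ₁=0.717, ω₁=5.130, θ₂=0.501, ω₂=1.904
apply F[19]=-10.000 → step 20: x=-0.841, v=-3.896, θ₁=0.820, ω₁=5.202, θ₂=0.541, ω₂=2.182
apply F[20]=-10.000 → step 21: x=-0.919, v=-3.959, θ₁=0.924, ω₁=5.203, θ₂=0.588, ω₂=2.533
apply F[21]=-10.000 → step 22: x=-0.999, v=-4.007, θ₁=1.028, ω₁=5.144, θ₂=0.643, ω₂=2.944
apply F[22]=-10.000 → step 23: x=-1.079, v=-4.043, θ₁=1.130, ω₁=5.029, θ₂=0.706, ω₂=3.406
apply F[23]=-10.000 → step 24: x=-1.160, v=-4.066, θ₁=1.229, ω₁=4.861, θ₂=0.780, ω₂=3.911
apply F[24]=-10.000 → step 25: x=-1.242, v=-4.077, θ₁=1.324, ω₁=4.637, θ₂=0.863, ω₂=4.450
apply F[25]=-10.000 → step 26: x=-1.323, v=-4.073, θ₁=1.414, ω₁=4.355, θ₂=0.958, ω₂=5.017
apply F[26]=-10.000 → step 27: x=-1.405, v=-4.049, θ₁=1.498, ω₁=4.020, θ₂=1.064, ω₂=5.606
apply F[27]=-10.000 → step 28: x=-1.485, v=-4.001, θ₁=1.574, ω₁=3.641, θ₂=1.182, ω₂=6.207
apply F[28]=-10.000 → step 29: x=-1.565, v=-3.920, θ₁=1.643, ω₁=3.249, θ₂=1.312, ω₂=6.801
apply F[29]=-10.000 → step 30: x=-1.642, v=-3.795, θ₁=1.705, ω₁=2.904, θ₂=1.454, ω₂=7.353
apply F[30]=-10.000 → step 31: x=-1.716, v=-3.622, θ₁=1.760, ω₁=2.706, θ₂=1.606, ω₂=7.797
max |θ₁| = 1.760 ≤ 1.804 over all 32 states.

Answer: never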